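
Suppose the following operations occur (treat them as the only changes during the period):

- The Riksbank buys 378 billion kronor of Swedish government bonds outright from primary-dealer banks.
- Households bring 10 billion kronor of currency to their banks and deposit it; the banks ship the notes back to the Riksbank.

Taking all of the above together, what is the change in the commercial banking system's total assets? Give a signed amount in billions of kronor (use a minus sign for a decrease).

OMO purchase (from banks) 378 billion kronor: just an asset swap on bank balance sheets → 0.
Currency deposit 10 billion kronor: bank balance sheets expand → +10B.
Net: 0 + 10 = +10 billion.

+10 billion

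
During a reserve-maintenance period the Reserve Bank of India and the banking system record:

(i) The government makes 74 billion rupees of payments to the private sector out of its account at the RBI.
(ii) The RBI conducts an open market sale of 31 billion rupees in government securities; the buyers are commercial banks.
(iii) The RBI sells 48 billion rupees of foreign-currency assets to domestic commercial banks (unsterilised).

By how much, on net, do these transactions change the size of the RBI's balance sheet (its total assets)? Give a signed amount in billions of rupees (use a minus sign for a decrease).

-79 billion

RBI balance sheet:
  Assets:      Securities −31B, Foreign assets −48B
  Liabilities: Bank reserves −5B, Government deposits −74B
Commercial banking system:
  Assets:      Reserves at CB −5B, Securities +31B, Foreign assets +48B
  Liabilities: Checkable deposits +74B
Change in total RBI assets = -79 billion.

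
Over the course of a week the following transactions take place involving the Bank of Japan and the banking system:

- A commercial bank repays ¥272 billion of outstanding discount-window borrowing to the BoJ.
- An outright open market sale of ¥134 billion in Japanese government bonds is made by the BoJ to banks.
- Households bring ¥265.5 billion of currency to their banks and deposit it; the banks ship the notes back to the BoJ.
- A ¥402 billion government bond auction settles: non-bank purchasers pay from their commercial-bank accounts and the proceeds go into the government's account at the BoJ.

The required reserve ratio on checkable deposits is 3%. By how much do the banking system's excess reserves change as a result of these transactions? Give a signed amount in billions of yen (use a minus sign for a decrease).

Discount-window repayment ¥272 billion: reserves −¥272B, deposits 0.
OMO sale (to banks) ¥134 billion: reserves −¥134B, deposits 0.
Currency deposit ¥265.5 billion: reserves +¥265.5B, deposits +¥265.5B.
Government account inflow ¥402 billion: reserves −¥402B, deposits −¥402B.
Totals: Δreserves = −¥542.5B, Δdeposits = −¥136.5B.
Δrequired reserves = 3% × −¥136.5B = −¥4.095B.
Δexcess reserves = Δreserves − Δrequired = −¥542.5B − (−¥4.095B) = -¥538.405 billion.

-¥538.405 billion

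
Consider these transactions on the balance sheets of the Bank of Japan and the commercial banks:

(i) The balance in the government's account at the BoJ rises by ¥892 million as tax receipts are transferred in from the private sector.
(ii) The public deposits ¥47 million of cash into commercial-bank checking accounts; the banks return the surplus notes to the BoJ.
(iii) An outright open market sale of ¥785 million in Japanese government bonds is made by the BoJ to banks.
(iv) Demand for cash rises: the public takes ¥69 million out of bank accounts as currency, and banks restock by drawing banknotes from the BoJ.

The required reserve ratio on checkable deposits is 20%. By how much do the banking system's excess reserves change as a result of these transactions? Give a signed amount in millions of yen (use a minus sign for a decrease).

Government account inflow ¥892 million: reserves −¥892M, deposits −¥892M.
Currency deposit ¥47 million: reserves +¥47M, deposits +¥47M.
OMO sale (to banks) ¥785 million: reserves −¥785M, deposits 0.
Currency withdrawal ¥69 million: reserves −¥69M, deposits −¥69M.
Totals: Δreserves = −¥1699M, Δdeposits = −¥914M.
Δrequired reserves = 20% × −¥914M = −¥182.8M.
Δexcess reserves = Δreserves − Δrequired = −¥1699M − (−¥182.8M) = -¥1516.2 million.

-¥1516.2 million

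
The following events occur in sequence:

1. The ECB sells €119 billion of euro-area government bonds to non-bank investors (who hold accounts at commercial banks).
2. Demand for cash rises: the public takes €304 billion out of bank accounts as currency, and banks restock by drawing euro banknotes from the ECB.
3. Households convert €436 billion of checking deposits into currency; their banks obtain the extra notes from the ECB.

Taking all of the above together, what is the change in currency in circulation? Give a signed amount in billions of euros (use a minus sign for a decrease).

ECB balance sheet:
  Assets:      Securities −€119B
  Liabilities: Bank reserves −€859B, Currency in circulation +€740B
Commercial banking system:
  Assets:      Reserves at CB −€859B
  Liabilities: Checkable deposits −€859B
So the change in currency in circulation is +€740 billion.

+€740 billion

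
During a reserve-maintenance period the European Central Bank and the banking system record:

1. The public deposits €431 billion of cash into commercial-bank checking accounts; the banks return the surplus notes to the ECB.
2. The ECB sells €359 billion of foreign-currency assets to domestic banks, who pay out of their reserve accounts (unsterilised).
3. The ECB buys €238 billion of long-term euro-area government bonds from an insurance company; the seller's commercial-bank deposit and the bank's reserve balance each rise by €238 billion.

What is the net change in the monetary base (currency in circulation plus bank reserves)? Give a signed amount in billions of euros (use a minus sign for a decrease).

-€121 billion

Currency deposit €431 billion: just a shift between currency and reserves — both are base money → 0.
FX sale €359 billion: ECB balance sheet contracts → −€359B.
Asset purchase (from non-banks) €238 billion: ECB balance sheet expands → +€238B.
Net: 0 − 359 + 238 = -€121 billion.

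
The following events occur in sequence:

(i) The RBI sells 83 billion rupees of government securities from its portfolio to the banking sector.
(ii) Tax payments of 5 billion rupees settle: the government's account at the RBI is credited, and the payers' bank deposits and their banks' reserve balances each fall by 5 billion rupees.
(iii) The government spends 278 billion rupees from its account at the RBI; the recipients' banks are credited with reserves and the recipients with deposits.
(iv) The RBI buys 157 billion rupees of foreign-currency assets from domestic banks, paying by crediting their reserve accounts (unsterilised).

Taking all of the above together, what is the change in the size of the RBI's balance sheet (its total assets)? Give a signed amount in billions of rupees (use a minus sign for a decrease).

OMO sale (to banks) 83 billion rupees: an RBI asset is shed → −83B.
Government account inflow 5 billion rupees: only the composition of liabilities changes → 0.
Government spending 278 billion rupees: only the composition of liabilities changes → 0.
FX purchase 157 billion rupees: an RBI asset is acquired → +157B.
Net: −83 + 0 + 0 + 157 = +74 billion.

+74 billion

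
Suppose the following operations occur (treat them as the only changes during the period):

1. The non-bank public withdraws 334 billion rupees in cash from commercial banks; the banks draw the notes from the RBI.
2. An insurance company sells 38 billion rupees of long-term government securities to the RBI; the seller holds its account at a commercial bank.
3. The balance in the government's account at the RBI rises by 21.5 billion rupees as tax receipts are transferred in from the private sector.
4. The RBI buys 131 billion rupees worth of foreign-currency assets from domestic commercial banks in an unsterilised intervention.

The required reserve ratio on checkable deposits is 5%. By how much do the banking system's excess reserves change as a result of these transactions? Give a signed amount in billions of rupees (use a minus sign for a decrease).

Currency withdrawal 334 billion rupees: reserves −334B, deposits −334B.
Asset purchase (from non-banks) 38 billion rupees: reserves +38B, deposits +38B.
Government account inflow 21.5 billion rupees: reserves −21.5B, deposits −21.5B.
FX purchase 131 billion rupees: reserves +131B, deposits 0.
Totals: Δreserves = −186.5B, Δdeposits = −317.5B.
Δrequired reserves = 5% × −317.5B = −15.875B.
Δexcess reserves = Δreserves − Δrequired = −186.5B − (−15.875B) = -170.625 billion.

-170.625 billion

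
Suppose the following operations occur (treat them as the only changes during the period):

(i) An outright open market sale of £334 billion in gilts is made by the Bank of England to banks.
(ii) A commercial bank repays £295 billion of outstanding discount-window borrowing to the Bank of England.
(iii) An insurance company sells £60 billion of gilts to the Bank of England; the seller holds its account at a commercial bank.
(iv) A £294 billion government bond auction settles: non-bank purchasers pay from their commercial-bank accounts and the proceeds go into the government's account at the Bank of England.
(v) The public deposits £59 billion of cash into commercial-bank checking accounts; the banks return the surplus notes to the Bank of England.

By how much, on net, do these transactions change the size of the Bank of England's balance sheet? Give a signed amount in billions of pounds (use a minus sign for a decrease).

-£569 billion

Bank of England balance sheet:
  Assets:      Securities −£274B, Loans to banks −£295B
  Liabilities: Bank reserves −£804B, Currency in circulation −£59B, Government deposits +£294B
Change in total Bank of England assets = -£569 billion.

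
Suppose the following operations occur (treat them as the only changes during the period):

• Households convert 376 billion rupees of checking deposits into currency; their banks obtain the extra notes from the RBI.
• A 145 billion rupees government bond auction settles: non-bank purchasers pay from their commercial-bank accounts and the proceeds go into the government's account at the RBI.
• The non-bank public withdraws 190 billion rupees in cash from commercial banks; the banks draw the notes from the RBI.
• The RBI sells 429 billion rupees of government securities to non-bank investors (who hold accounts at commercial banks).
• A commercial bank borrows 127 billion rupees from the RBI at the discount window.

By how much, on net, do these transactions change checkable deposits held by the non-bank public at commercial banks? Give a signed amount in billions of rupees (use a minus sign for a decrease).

-1140 billion

RBI balance sheet:
  Assets:      Securities −429B, Loans to banks +127B
  Liabilities: Bank reserves −1013B, Currency in circulation +566B, Government deposits +145B
Commercial banking system:
  Assets:      Reserves at CB −1013B
  Liabilities: Checkable deposits −1140B, Borrowings from CB +127B
So the change in checkable deposits held by the non-bank public at commercial banks is -1140 billion.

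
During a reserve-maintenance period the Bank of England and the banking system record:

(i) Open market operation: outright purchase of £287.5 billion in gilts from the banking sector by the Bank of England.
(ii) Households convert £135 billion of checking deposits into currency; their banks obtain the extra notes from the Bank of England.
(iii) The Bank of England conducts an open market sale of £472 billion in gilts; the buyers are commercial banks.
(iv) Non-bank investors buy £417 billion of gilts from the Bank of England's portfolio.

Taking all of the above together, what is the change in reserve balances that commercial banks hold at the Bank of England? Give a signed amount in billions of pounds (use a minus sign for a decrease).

-£736.5 billion

Bank of England balance sheet:
  Assets:      Securities −£601.5B
  Liabilities: Bank reserves −£736.5B, Currency in circulation +£135B
Commercial banking system:
  Assets:      Reserves at CB −£736.5B, Securities +£184.5B
  Liabilities: Checkable deposits −£552B
So the change in reserve balances that commercial banks hold at the Bank of England is -£736.5 billion.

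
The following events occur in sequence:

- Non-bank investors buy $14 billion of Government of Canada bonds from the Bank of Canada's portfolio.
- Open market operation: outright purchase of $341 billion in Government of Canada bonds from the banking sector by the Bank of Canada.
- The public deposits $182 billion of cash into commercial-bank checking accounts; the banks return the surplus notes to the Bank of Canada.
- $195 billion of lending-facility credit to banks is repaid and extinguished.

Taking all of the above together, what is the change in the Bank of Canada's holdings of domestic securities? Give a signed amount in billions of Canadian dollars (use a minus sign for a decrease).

+$327 billion

Asset sale (to non-banks) $14 billion: securities removed from the Bank of Canada's portfolio → −$14B.
OMO purchase (from banks) $341 billion: securities added to the Bank of Canada's portfolio → +$341B.
Currency deposit $182 billion: the Bank of Canada's securities portfolio is untouched → 0.
Discount-window repayment $195 billion: the Bank of Canada's securities portfolio is untouched → 0.
Net: −14 + 341 + 0 + 0 = +$327 billion.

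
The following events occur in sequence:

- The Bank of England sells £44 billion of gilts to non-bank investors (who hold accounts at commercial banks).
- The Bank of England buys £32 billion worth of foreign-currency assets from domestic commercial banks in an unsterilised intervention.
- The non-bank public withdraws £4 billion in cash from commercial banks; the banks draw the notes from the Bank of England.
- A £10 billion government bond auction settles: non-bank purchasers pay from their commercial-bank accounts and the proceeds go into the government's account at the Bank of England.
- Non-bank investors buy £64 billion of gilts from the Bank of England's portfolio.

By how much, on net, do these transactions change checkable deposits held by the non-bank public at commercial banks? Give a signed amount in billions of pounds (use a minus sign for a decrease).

-£122 billion

Asset sale (to non-banks) £44 billion: non-bank counterparties' bank balances fall → −£44B.
FX purchase £32 billion: the counterparty is a bank, so public deposits are unchanged → 0.
Currency withdrawal £4 billion: non-bank counterparties' bank balances fall → −£4B.
Government account inflow £10 billion: non-bank counterparties' bank balances fall → −£10B.
Asset sale (to non-banks) £64 billion: non-bank counterparties' bank balances fall → −£64B.
Net: −44 + 0 − 4 − 10 − 64 = -£122 billion.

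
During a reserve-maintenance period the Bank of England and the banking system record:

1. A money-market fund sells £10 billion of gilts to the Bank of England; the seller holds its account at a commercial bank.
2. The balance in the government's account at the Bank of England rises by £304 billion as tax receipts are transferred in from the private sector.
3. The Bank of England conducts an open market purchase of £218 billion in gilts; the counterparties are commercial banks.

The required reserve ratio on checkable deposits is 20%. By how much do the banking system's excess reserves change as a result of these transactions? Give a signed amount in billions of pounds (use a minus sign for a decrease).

Asset purchase (from non-banks) £10 billion: reserves +£10B, deposits +£10B.
Government account inflow £304 billion: reserves −£304B, deposits −£304B.
OMO purchase (from banks) £218 billion: reserves +£218B, deposits 0.
Totals: Δreserves = −£76B, Δdeposits = −£294B.
Δrequired reserves = 20% × −£294B = −£58.8B.
Δexcess reserves = Δreserves − Δrequired = −£76B − (−£58.8B) = -£17.2 billion.

-£17.2 billion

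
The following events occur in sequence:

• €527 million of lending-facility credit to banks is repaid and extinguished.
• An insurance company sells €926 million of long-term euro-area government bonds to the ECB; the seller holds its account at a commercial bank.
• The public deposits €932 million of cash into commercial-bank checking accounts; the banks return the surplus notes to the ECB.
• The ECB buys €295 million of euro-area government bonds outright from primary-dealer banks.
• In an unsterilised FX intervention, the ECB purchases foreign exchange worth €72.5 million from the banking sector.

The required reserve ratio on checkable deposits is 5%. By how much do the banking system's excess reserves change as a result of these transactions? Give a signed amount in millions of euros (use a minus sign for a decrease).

+€1605.6 million

Discount-window repayment €527 million: reserves −€527M, deposits 0.
Asset purchase (from non-banks) €926 million: reserves +€926M, deposits +€926M.
Currency deposit €932 million: reserves +€932M, deposits +€932M.
OMO purchase (from banks) €295 million: reserves +€295M, deposits 0.
FX purchase €72.5 million: reserves +€72.5M, deposits 0.
Totals: Δreserves = +€1698.5M, Δdeposits = +€1858M.
Δrequired reserves = 5% × +€1858M = +€92.9M.
Δexcess reserves = Δreserves − Δrequired = +€1698.5M − (+€92.9M) = +€1605.6 million.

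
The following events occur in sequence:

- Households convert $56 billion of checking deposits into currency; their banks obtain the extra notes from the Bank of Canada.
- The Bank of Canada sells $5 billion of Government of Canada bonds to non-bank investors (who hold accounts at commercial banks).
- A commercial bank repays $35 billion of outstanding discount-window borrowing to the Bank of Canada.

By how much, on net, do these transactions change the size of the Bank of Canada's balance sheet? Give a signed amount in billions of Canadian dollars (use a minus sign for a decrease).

-$40 billion

Currency withdrawal $56 billion: only the composition of liabilities changes → 0.
Asset sale (to non-banks) $5 billion: a Bank of Canada asset is shed → −$5B.
Discount-window repayment $35 billion: a Bank of Canada asset is shed → −$35B.
Net: 0 − 5 − 35 = -$40 billion.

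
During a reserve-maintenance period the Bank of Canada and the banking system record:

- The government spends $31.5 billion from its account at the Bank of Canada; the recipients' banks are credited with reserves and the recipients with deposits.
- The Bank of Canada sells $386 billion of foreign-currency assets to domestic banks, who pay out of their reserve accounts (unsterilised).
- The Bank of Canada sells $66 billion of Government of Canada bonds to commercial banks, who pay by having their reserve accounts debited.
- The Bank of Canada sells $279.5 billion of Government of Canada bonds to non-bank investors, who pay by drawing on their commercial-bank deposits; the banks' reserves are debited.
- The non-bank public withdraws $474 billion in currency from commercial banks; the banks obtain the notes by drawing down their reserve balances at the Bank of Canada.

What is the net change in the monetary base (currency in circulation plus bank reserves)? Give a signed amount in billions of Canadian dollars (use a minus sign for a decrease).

-$700 billion

Government spending $31.5 billion: a non-base liability converts back to reserves → +$31.5B.
FX sale $386 billion: Bank of Canada balance sheet contracts → −$386B.
OMO sale (to banks) $66 billion: Bank of Canada balance sheet contracts → −$66B.
Asset sale (to non-banks) $279.5 billion: Bank of Canada balance sheet contracts → −$279.5B.
Currency withdrawal $474 billion: just a shift between currency and reserves — both are base money → 0.
Net: 31.5 − 386 − 66 − 279.5 + 0 = -$700 billion.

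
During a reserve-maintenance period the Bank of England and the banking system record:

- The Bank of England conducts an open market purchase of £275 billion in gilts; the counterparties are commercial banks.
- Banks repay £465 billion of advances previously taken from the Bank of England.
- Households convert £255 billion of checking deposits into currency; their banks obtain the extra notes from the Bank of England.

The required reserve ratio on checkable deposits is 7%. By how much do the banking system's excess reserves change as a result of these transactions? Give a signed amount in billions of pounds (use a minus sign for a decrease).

OMO purchase (from banks) £275 billion: reserves +£275B, deposits 0.
Discount-window repayment £465 billion: reserves −£465B, deposits 0.
Currency withdrawal £255 billion: reserves −£255B, deposits −£255B.
Totals: Δreserves = −£445B, Δdeposits = −£255B.
Δrequired reserves = 7% × −£255B = −£17.85B.
Δexcess reserves = Δreserves − Δrequired = −£445B − (−£17.85B) = -£427.15 billion.

-£427.15 billion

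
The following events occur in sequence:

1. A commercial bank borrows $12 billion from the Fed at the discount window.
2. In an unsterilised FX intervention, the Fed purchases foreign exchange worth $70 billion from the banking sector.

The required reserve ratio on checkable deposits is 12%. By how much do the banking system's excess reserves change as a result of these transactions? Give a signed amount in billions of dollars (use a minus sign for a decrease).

Discount-window loan $12 billion: reserves +$12B, deposits 0.
FX purchase $70 billion: reserves +$70B, deposits 0.
Totals: Δreserves = +$82B, Δdeposits = 0.
Δrequired reserves = 12% × 0 = 0.
Δexcess reserves = Δreserves − Δrequired = +$82B − (0) = +$82 billion.

+$82 billion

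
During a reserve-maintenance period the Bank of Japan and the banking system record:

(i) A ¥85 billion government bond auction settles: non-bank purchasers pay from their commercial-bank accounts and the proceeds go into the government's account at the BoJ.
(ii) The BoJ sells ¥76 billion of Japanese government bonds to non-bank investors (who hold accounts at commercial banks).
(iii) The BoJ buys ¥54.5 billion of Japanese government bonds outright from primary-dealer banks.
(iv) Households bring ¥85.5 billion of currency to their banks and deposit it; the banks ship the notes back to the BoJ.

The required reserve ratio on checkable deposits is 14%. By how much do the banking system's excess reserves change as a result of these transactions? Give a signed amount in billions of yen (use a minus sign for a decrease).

Government account inflow ¥85 billion: reserves −¥85B, deposits −¥85B.
Asset sale (to non-banks) ¥76 billion: reserves −¥76B, deposits −¥76B.
OMO purchase (from banks) ¥54.5 billion: reserves +¥54.5B, deposits 0.
Currency deposit ¥85.5 billion: reserves +¥85.5B, deposits +¥85.5B.
Totals: Δreserves = −¥21B, Δdeposits = −¥75.5B.
Δrequired reserves = 14% × −¥75.5B = −¥10.57B.
Δexcess reserves = Δreserves − Δrequired = −¥21B − (−¥10.57B) = -¥10.43 billion.

-¥10.43 billion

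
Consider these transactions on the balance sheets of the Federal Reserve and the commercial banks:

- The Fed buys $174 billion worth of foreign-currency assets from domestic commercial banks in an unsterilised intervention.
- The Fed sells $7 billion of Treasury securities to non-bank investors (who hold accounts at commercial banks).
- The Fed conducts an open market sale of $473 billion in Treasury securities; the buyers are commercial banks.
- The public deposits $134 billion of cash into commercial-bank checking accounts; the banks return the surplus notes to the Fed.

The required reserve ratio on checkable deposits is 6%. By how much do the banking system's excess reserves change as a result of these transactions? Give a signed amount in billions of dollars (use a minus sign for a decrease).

FX purchase $174 billion: reserves +$174B, deposits 0.
Asset sale (to non-banks) $7 billion: reserves −$7B, deposits −$7B.
OMO sale (to banks) $473 billion: reserves −$473B, deposits 0.
Currency deposit $134 billion: reserves +$134B, deposits +$134B.
Totals: Δreserves = −$172B, Δdeposits = +$127B.
Δrequired reserves = 6% × +$127B = +$7.62B.
Δexcess reserves = Δreserves − Δrequired = −$172B − (+$7.62B) = -$179.62 billion.

-$179.62 billion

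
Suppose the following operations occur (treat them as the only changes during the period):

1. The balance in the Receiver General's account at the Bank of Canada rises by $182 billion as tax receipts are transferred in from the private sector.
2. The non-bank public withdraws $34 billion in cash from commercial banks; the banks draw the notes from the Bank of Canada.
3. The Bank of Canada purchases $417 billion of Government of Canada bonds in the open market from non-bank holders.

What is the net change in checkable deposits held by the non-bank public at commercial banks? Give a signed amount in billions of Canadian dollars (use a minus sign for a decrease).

Government account inflow $182 billion: non-bank counterparties' bank balances fall → −$182B.
Currency withdrawal $34 billion: non-bank counterparties' bank balances fall → −$34B.
Asset purchase (from non-banks) $417 billion: non-bank counterparties' bank balances rise → +$417B.
Net: −182 − 34 + 417 = +$201 billion.

+$201 billion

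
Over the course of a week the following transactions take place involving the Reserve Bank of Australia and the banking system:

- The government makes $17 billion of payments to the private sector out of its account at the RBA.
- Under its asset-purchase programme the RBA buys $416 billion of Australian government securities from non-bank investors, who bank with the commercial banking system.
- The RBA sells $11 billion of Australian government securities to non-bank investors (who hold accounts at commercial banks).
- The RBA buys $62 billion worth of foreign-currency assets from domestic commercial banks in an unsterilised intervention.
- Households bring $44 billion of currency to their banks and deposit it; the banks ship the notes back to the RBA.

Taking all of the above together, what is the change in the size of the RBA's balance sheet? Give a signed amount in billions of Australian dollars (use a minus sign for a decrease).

+$467 billion

Government spending $17 billion: only the composition of liabilities changes → 0.
Asset purchase (from non-banks) $416 billion: an RBA asset is acquired → +$416B.
Asset sale (to non-banks) $11 billion: an RBA asset is shed → −$11B.
FX purchase $62 billion: an RBA asset is acquired → +$62B.
Currency deposit $44 billion: only the composition of liabilities changes → 0.
Net: 0 + 416 − 11 + 62 + 0 = +$467 billion.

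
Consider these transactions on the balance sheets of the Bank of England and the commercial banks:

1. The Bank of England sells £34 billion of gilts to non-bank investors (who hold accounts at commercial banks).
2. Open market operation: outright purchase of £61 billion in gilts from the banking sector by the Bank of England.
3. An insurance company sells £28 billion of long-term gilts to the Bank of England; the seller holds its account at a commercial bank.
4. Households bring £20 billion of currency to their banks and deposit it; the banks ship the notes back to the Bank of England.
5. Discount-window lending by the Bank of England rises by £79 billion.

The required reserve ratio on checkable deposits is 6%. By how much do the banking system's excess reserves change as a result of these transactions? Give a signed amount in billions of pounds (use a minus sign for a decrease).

Asset sale (to non-banks) £34 billion: reserves −£34B, deposits −£34B.
OMO purchase (from banks) £61 billion: reserves +£61B, deposits 0.
Asset purchase (from non-banks) £28 billion: reserves +£28B, deposits +£28B.
Currency deposit £20 billion: reserves +£20B, deposits +£20B.
Discount-window loan £79 billion: reserves +£79B, deposits 0.
Totals: Δreserves = +£154B, Δdeposits = +£14B.
Δrequired reserves = 6% × +£14B = +£0.84B.
Δexcess reserves = Δreserves − Δrequired = +£154B − (+£0.84B) = +£153.16 billion.

+£153.16 billion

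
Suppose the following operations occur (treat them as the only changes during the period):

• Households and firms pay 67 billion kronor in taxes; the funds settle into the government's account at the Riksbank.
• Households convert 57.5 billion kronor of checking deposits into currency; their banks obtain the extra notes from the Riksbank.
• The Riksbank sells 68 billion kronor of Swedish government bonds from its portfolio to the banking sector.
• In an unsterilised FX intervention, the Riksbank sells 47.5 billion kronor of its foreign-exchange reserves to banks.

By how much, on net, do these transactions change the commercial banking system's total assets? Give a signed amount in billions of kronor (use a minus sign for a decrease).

Riksbank balance sheet:
  Assets:      Securities −68B, Foreign assets −47.5B
  Liabilities: Bank reserves −240B, Currency in circulation +57.5B, Government deposits +67B
Commercial banking system:
  Assets:      Reserves at CB −240B, Securities +68B, Foreign assets +47.5B
  Liabilities: Checkable deposits −124.5B
Change in total bank assets = -124.5 billion.

-124.5 billion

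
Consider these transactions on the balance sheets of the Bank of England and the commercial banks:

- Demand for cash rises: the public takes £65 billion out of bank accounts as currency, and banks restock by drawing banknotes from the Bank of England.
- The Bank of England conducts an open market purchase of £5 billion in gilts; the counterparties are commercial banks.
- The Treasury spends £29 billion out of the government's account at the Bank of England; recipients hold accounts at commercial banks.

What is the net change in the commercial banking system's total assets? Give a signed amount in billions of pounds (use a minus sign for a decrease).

-£36 billion

Currency withdrawal £65 billion: bank balance sheets shrink → −£65B.
OMO purchase (from banks) £5 billion: just an asset swap on bank balance sheets → 0.
Government spending £29 billion: bank balance sheets expand → +£29B.
Net: −65 + 0 + 29 = -£36 billion.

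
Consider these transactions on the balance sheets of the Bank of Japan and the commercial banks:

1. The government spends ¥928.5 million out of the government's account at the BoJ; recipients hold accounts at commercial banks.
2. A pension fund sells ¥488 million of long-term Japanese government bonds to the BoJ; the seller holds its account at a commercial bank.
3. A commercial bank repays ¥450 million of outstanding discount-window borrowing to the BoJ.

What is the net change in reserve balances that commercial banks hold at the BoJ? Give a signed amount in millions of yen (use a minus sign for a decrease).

BoJ balance sheet:
  Assets:      Securities +¥488M, Loans to banks −¥450M
  Liabilities: Bank reserves +¥966.5M, Government deposits −¥928.5M
Commercial banking system:
  Assets:      Reserves at CB +¥966.5M
  Liabilities: Checkable deposits +¥1416.5M, Borrowings from CB −¥450M
So the change in reserve balances that commercial banks hold at the BoJ is +¥966.5 million.

+¥966.5 million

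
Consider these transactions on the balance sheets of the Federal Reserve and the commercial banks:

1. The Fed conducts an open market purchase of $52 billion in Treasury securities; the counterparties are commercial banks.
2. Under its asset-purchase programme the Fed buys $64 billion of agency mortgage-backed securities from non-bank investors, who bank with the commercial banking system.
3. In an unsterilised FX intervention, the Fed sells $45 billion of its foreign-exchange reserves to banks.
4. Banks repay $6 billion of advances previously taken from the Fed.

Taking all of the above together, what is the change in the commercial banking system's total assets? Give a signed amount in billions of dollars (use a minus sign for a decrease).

+$58 billion

OMO purchase (from banks) $52 billion: just an asset swap on bank balance sheets → 0.
Asset purchase (from non-banks) $64 billion: bank balance sheets expand → +$64B.
FX sale $45 billion: just an asset swap on bank balance sheets → 0.
Discount-window repayment $6 billion: bank balance sheets shrink → −$6B.
Net: 0 + 64 + 0 − 6 = +$58 billion.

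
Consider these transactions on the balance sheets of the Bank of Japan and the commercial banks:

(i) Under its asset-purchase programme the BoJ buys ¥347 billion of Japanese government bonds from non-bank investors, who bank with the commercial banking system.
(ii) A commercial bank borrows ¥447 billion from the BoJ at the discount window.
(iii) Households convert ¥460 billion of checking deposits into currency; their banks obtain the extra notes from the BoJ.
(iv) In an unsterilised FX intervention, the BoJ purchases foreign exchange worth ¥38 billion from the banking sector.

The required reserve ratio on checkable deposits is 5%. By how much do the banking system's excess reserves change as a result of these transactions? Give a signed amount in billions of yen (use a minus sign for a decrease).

Asset purchase (from non-banks) ¥347 billion: reserves +¥347B, deposits +¥347B.
Discount-window loan ¥447 billion: reserves +¥447B, deposits 0.
Currency withdrawal ¥460 billion: reserves −¥460B, deposits −¥460B.
FX purchase ¥38 billion: reserves +¥38B, deposits 0.
Totals: Δreserves = +¥372B, Δdeposits = −¥113B.
Δrequired reserves = 5% × −¥113B = −¥5.65B.
Δexcess reserves = Δreserves − Δrequired = +¥372B − (−¥5.65B) = +¥377.65 billion.

+¥377.65 billion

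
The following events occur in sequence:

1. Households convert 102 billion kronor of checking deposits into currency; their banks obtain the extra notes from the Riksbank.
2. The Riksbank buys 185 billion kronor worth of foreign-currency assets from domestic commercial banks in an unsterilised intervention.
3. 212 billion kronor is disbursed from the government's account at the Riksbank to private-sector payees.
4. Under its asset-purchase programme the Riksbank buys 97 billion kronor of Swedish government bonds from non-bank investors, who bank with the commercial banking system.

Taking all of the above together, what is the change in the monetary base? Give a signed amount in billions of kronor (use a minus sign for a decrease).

+494 billion

Riksbank balance sheet:
  Assets:      Securities +97B, Foreign assets +185B
  Liabilities: Bank reserves +392B, Currency in circulation +102B, Government deposits −212B
Monetary base = currency + reserves: +102B + (+392B) = +494 billion.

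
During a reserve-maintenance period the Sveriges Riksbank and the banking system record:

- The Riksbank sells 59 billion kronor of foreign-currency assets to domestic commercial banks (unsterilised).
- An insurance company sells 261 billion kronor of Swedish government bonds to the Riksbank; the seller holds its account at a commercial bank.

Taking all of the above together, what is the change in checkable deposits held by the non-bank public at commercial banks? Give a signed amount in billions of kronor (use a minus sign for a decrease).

+261 billion

FX sale 59 billion kronor: the counterparty is a bank, so public deposits are unchanged → 0.
Asset purchase (from non-banks) 261 billion kronor: non-bank counterparties' bank balances rise → +261B.
Net: 0 + 261 = +261 billion.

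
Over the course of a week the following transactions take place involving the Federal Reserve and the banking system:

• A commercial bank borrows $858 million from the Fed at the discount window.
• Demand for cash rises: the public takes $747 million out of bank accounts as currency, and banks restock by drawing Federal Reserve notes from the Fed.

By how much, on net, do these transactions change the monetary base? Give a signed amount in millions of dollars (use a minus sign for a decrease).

+$858 million

Discount-window loan $858 million: Fed balance sheet expands → +$858M.
Currency withdrawal $747 million: just a shift between currency and reserves — both are base money → 0.
Net: 858 + 0 = +$858 million.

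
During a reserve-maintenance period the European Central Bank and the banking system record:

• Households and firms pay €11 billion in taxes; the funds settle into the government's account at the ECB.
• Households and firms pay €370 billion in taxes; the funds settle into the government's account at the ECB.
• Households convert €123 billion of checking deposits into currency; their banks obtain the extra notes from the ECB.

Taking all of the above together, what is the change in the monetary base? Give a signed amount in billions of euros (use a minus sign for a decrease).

-€381 billion

ECB balance sheet:
  Assets:      no change
  Liabilities: Bank reserves −€504B, Currency in circulation +€123B, Government deposits +€381B
Commercial banking system:
  Assets:      Reserves at CB −€504B
  Liabilities: Checkable deposits −€504B
Monetary base = currency + reserves: +€123B + (−€504B) = -€381 billion.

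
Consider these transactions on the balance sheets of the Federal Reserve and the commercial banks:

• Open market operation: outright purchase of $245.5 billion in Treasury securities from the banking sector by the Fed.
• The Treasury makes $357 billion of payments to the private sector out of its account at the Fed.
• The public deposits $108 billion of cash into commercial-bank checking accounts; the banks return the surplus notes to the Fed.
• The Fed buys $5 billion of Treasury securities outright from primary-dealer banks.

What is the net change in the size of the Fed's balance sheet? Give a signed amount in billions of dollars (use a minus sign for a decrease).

+$250.5 billion

OMO purchase (from banks) $245.5 billion: a Fed asset is acquired → +$245.5B.
Government spending $357 billion: only the composition of liabilities changes → 0.
Currency deposit $108 billion: only the composition of liabilities changes → 0.
OMO purchase (from banks) $5 billion: a Fed asset is acquired → +$5B.
Net: 245.5 + 0 + 0 + 5 = +$250.5 billion.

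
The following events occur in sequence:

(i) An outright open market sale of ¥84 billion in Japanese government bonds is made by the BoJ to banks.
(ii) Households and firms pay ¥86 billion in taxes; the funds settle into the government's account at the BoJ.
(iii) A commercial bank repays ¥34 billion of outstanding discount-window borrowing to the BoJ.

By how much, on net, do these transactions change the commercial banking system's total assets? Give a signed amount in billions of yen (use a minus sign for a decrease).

BoJ balance sheet:
  Assets:      Securities −¥84B, Loans to banks −¥34B
  Liabilities: Bank reserves −¥204B, Government deposits +¥86B
Commercial banking system:
  Assets:      Reserves at CB −¥204B, Securities +¥84B
  Liabilities: Checkable deposits −¥86B, Borrowings from CB −¥34B
Change in total bank assets = -¥120 billion.

-¥120 billion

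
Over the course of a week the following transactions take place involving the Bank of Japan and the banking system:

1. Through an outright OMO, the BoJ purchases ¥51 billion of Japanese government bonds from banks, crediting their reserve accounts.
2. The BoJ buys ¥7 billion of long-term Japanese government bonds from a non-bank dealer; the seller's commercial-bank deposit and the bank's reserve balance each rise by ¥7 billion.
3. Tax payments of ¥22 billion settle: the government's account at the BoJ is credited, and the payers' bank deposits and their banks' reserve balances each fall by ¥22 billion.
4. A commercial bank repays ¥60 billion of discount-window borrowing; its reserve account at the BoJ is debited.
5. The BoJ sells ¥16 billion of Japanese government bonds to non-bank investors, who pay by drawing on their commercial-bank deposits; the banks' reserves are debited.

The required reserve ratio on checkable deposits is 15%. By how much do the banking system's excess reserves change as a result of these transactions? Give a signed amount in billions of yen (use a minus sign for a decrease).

OMO purchase (from banks) ¥51 billion: reserves +¥51B, deposits 0.
Asset purchase (from non-banks) ¥7 billion: reserves +¥7B, deposits +¥7B.
Government account inflow ¥22 billion: reserves −¥22B, deposits −¥22B.
Discount-window repayment ¥60 billion: reserves −¥60B, deposits 0.
Asset sale (to non-banks) ¥16 billion: reserves −¥16B, deposits −¥16B.
Totals: Δreserves = −¥40B, Δdeposits = −¥31B.
Δrequired reserves = 15% × −¥31B = −¥4.65B.
Δexcess reserves = Δreserves − Δrequired = −¥40B − (−¥4.65B) = -¥35.35 billion.

-¥35.35 billion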